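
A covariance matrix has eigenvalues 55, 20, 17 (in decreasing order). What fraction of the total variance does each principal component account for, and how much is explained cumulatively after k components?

Step 1 — total variance = trace(Sigma) = Σ λ_i = 55 + 20 + 17 = 92.

Step 2 — fraction explained by component i = λ_i / Σ λ:
  PC1: 55/92 = 0.5978
  PC2: 20/92 = 0.2174
  PC3: 17/92 = 0.1848

Step 3 — cumulative fraction after k components = (λ_1 + ... + λ_k) / Σ λ:
  k = 1: 55/92 = 0.5978
  k = 2: (55 + 20)/92 = 75/92 = 0.8152
  k = 3: (55 + 20 + 17)/92 = 92/92 = 1

Summary (fraction, with percent):

explained: PC1 0.5978 (59.78%), PC2 0.2174 (21.74%), PC3 0.1848 (18.48%);  cumulative: 0.5978, 0.8152, 1


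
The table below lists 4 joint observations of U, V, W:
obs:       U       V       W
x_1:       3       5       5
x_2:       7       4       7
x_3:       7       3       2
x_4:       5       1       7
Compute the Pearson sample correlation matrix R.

Step 1 — column means:
  mean(U) = (3 + 7 + 7 + 5) / 4 = 22/4 = 5.5
  mean(V) = (5 + 4 + 3 + 1) / 4 = 13/4 = 3.25
  mean(W) = (5 + 7 + 2 + 7) / 4 = 21/4 = 5.25

Step 2 — sample variances and covariances s[i,j] = (1/(n-1)) · Σ_k (x_{k,i} - mean_i) · (x_{k,j} - mean_j), with n-1 = 3:
  s[U,U] = ((-2.5)·(-2.5) + (1.5)·(1.5) + (1.5)·(1.5) + (-0.5)·(-0.5)) / 3 = 11/3 = 3.6667
  s[U,V] = ((-2.5)·(1.75) + (1.5)·(0.75) + (1.5)·(-0.25) + (-0.5)·(-2.25)) / 3 = -2.5/3 = -0.8333
  s[U,W] = ((-2.5)·(-0.25) + (1.5)·(1.75) + (1.5)·(-3.25) + (-0.5)·(1.75)) / 3 = -2.5/3 = -0.8333
  s[V,V] = ((1.75)·(1.75) + (0.75)·(0.75) + (-0.25)·(-0.25) + (-2.25)·(-2.25)) / 3 = 8.75/3 = 2.9167
  s[V,W] = ((1.75)·(-0.25) + (0.75)·(1.75) + (-0.25)·(-3.25) + (-2.25)·(1.75)) / 3 = -2.25/3 = -0.75
  s[W,W] = ((-0.25)·(-0.25) + (1.75)·(1.75) + (-3.25)·(-3.25) + (1.75)·(1.75)) / 3 = 16.75/3 = 5.5833
  Sample standard deviations s_i = √(s[i,i]):
  s(U) = √(3.6667) = 1.9149
  s(V) = √(2.9167) = 1.7078
  s(W) = √(5.5833) = 2.3629

Step 3 — r_{ij} = s_{ij} / (s_i · s_j):
  r[U,U] = 1 (diagonal).
  r[U,V] = -0.8333 / (1.9149 · 1.7078) = -0.8333 / 3.2702 = -0.2548
  r[U,W] = -0.8333 / (1.9149 · 2.3629) = -0.8333 / 4.5246 = -0.1842
  r[V,V] = 1 (diagonal).
  r[V,W] = -0.75 / (1.7078 · 2.3629) = -0.75 / 4.0354 = -0.1859
  r[W,W] = 1 (diagonal).

R is symmetric with unit diagonal. Assembling:

R = [[1, -0.2548, -0.1842],
 [-0.2548, 1, -0.1859],
 [-0.1842, -0.1859, 1]]


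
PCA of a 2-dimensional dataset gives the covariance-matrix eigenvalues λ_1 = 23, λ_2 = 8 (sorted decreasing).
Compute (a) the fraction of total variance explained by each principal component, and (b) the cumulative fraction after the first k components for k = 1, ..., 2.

Step 1 — total variance = trace(Sigma) = Σ λ_i = 23 + 8 = 31.

Step 2 — fraction explained by component i = λ_i / Σ λ:
  PC1: 23/31 = 0.7419
  PC2: 8/31 = 0.2581

Step 3 — cumulative fraction after k components = (λ_1 + ... + λ_k) / Σ λ:
  k = 1: 23/31 = 0.7419
  k = 2: (23 + 8)/31 = 31/31 = 1

Summary (fraction, with percent):

explained: PC1 0.7419 (74.19%), PC2 0.2581 (25.81%);  cumulative: 0.7419, 1


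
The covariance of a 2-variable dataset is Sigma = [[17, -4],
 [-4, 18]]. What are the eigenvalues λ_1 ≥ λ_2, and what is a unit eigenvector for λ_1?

Step 1 — characteristic polynomial of 2×2 Sigma:
  det(Sigma - λI) = λ² - trace · λ + det = 0.
  trace = 17 + 18 = 35, det = 17·18 - (-4)² = 290.
Step 2 — discriminant:
  Δ = trace² - 4·det = 1225 - 1160 = 65.
Step 3 — eigenvalues:
  λ = (trace ± √Δ)/2 = (35 ± 8.0623)/2,
  λ_1 = 21.5311,  λ_2 = 13.4689.

Step 4 — unit eigenvector for λ_1: solve (Sigma - λ_1 I)v = 0. First row:
  (17 - 21.5311)·v_x + (-4)·v_y = 0, i.e. (-4.5311)·v_x + (-4)·v_y = 0,
  so v ∝ (b, λ_1 - a) = (-4, 4.5311); multiply by -1 so the first entry is positive: u = (4, -4.5311).
  ||u|| = √((4)² + (-4.5311)²) = √(36.5311) ≈ 6.0441,
  v_1 = u/||u|| ≈ (0.6618, -0.7497) (||v_1|| = 1).

λ_1 = 21.5311,  λ_2 = 13.4689;  v_1 ≈ (0.6618, -0.7497)


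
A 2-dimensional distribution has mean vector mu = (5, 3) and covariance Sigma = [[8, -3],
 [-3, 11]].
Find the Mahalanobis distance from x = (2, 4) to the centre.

Step 1 — centre the observation: (x - mu) = (-3, 1).

Step 2 — invert Sigma. det(Sigma) = 8·11 - (-3)² = 79.
  Sigma^{-1} = (1/det) · [[d, -b], [-b, a]] = [[0.1392, 0.038],
 [0.038, 0.1013]].

Step 3 — form the quadratic (x - mu)^T · Sigma^{-1} · (x - mu):
  Sigma^{-1} · (x - mu) = (-0.3797, -0.0127).
  (x - mu)^T · [Sigma^{-1} · (x - mu)] = (-3)·(-0.3797) + (1)·(-0.0127) = 1.1266.

Step 4 — take square root: d = √(1.1266) ≈ 1.0614.

d(x, mu) = √(1.1266) ≈ 1.0614


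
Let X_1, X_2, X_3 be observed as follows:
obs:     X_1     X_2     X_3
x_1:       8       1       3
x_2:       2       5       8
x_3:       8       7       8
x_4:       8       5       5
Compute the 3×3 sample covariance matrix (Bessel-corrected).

Step 1 — column means:
  mean(X_1) = (8 + 2 + 8 + 8) / 4 = 26/4 = 6.5
  mean(X_2) = (1 + 5 + 7 + 5) / 4 = 18/4 = 4.5
  mean(X_3) = (3 + 8 + 8 + 5) / 4 = 24/4 = 6

Step 2 — sample covariance S[i,j] = (1/(n-1)) · Σ_k (x_{k,i} - mean_i) · (x_{k,j} - mean_j), with n-1 = 3.
  S[X_1,X_1] = ((1.5)·(1.5) + (-4.5)·(-4.5) + (1.5)·(1.5) + (1.5)·(1.5)) / 3 = 27/3 = 9
  S[X_1,X_2] = ((1.5)·(-3.5) + (-4.5)·(0.5) + (1.5)·(2.5) + (1.5)·(0.5)) / 3 = -3/3 = -1
  S[X_1,X_3] = ((1.5)·(-3) + (-4.5)·(2) + (1.5)·(2) + (1.5)·(-1)) / 3 = -12/3 = -4
  S[X_2,X_2] = ((-3.5)·(-3.5) + (0.5)·(0.5) + (2.5)·(2.5) + (0.5)·(0.5)) / 3 = 19/3 = 6.3333
  S[X_2,X_3] = ((-3.5)·(-3) + (0.5)·(2) + (2.5)·(2) + (0.5)·(-1)) / 3 = 16/3 = 5.3333
  S[X_3,X_3] = ((-3)·(-3) + (2)·(2) + (2)·(2) + (-1)·(-1)) / 3 = 18/3 = 6

S is symmetric (S[j,i] = S[i,j]). Assembling:

S = [[9, -1, -4],
 [-1, 6.3333, 5.3333],
 [-4, 5.3333, 6]]


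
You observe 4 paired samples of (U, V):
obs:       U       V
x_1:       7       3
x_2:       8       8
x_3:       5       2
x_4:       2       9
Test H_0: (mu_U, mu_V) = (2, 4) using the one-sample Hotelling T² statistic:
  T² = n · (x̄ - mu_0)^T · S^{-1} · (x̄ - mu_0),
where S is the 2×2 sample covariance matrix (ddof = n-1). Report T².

Step 1 — sample mean vector:
  mean(U) = (7 + 8 + 5 + 2) / 4 = 22/4 = 5.5
  mean(V) = (3 + 8 + 2 + 9) / 4 = 22/4 = 5.5
  x̄ = (5.5, 5.5),  deviation x̄ - mu_0 = (5.5, 5.5) - (2, 4) = (3.5, 1.5).

Step 2 — sample covariance matrix, S[i,j] = (1/(n-1)) · Σ_k (x_{k,i} - mean_i) · (x_{k,j} - mean_j), divisor n-1 = 3:
  S[U,U] = ((1.5)·(1.5) + (2.5)·(2.5) + (-0.5)·(-0.5) + (-3.5)·(-3.5)) / 3 = 21/3 = 7
  S[U,V] = ((1.5)·(-2.5) + (2.5)·(2.5) + (-0.5)·(-3.5) + (-3.5)·(3.5)) / 3 = -8/3 = -2.6667
  S[V,V] = ((-2.5)·(-2.5) + (2.5)·(2.5) + (-3.5)·(-3.5) + (3.5)·(3.5)) / 3 = 37/3 = 12.3333
  S = [[7, -2.6667],
 [-2.6667, 12.3333]].

Step 3 — invert S. det(S) = 7·12.3333 - (-2.6667)² = 79.2222.
  S^{-1} = (1/det) · [[d, -b], [-b, a]] = [[0.1557, 0.0337],
 [0.0337, 0.0884]].

Step 4 — quadratic form (x̄ - mu_0)^T · S^{-1} · (x̄ - mu_0):
  S^{-1} · (x̄ - mu_0) = (0.5954, 0.2504),
  (x̄ - mu_0)^T · [...] = (3.5)·(0.5954) + (1.5)·(0.2504) = 2.4593.

Step 5 — scale by n: T² = 4 · 2.4593 = 9.8373.

T² ≈ 9.8373


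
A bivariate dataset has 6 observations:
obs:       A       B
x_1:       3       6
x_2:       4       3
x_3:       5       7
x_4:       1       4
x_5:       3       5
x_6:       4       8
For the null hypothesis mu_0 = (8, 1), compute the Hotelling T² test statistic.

Step 1 — sample mean vector:
  mean(A) = (3 + 4 + 5 + 1 + 3 + 4) / 6 = 20/6 = 3.3333
  mean(B) = (6 + 3 + 7 + 4 + 5 + 8) / 6 = 33/6 = 5.5
  x̄ = (3.3333, 5.5),  deviation x̄ - mu_0 = (3.3333, 5.5) - (8, 1) = (-4.6667, 4.5).

Step 2 — sample covariance matrix, S[i,j] = (1/(n-1)) · Σ_k (x_{k,i} - mean_i) · (x_{k,j} - mean_j), divisor n-1 = 5:
  S[A,A] = ((-0.3333)·(-0.3333) + (0.6667)·(0.6667) + (1.6667)·(1.6667) + (-2.3333)·(-2.3333) + (-0.3333)·(-0.3333) + (0.6667)·(0.6667)) / 5 = 9.3333/5 = 1.8667
  S[A,B] = ((-0.3333)·(0.5) + (0.6667)·(-2.5) + (1.6667)·(1.5) + (-2.3333)·(-1.5) + (-0.3333)·(-0.5) + (0.6667)·(2.5)) / 5 = 6/5 = 1.2
  S[B,B] = ((0.5)·(0.5) + (-2.5)·(-2.5) + (1.5)·(1.5) + (-1.5)·(-1.5) + (-0.5)·(-0.5) + (2.5)·(2.5)) / 5 = 17.5/5 = 3.5
  S = [[1.8667, 1.2],
 [1.2, 3.5]].

Step 3 — invert S. det(S) = 1.8667·3.5 - (1.2)² = 5.0933.
  S^{-1} = (1/det) · [[d, -b], [-b, a]] = [[0.6872, -0.2356],
 [-0.2356, 0.3665]].

Step 4 — quadratic form (x̄ - mu_0)^T · S^{-1} · (x̄ - mu_0):
  S^{-1} · (x̄ - mu_0) = (-4.267, 2.7487),
  (x̄ - mu_0)^T · [...] = (-4.6667)·(-4.267) + (4.5)·(2.7487) = 32.2818.

Step 5 — scale by n: T² = 6 · 32.2818 = 193.6911.

T² ≈ 193.6911


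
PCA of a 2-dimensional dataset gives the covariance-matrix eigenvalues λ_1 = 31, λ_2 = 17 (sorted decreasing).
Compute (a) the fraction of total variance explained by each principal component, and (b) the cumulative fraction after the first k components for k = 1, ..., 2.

Step 1 — total variance = trace(Sigma) = Σ λ_i = 31 + 17 = 48.

Step 2 — fraction explained by component i = λ_i / Σ λ:
  PC1: 31/48 = 0.6458
  PC2: 17/48 = 0.3542

Step 3 — cumulative fraction after k components = (λ_1 + ... + λ_k) / Σ λ:
  k = 1: 31/48 = 0.6458
  k = 2: (31 + 17)/48 = 48/48 = 1

Summary (fraction, with percent):

explained: PC1 0.6458 (64.58%), PC2 0.3542 (35.42%);  cumulative: 0.6458, 1


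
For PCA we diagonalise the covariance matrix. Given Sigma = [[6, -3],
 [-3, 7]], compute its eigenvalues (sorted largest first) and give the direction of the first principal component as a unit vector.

Step 1 — characteristic polynomial of 2×2 Sigma:
  det(Sigma - λI) = λ² - trace · λ + det = 0.
  trace = 6 + 7 = 13, det = 6·7 - (-3)² = 33.
Step 2 — discriminant:
  Δ = trace² - 4·det = 169 - 132 = 37.
Step 3 — eigenvalues:
  λ = (trace ± √Δ)/2 = (13 ± 6.0828)/2,
  λ_1 = 9.5414,  λ_2 = 3.4586.

Step 4 — unit eigenvector for λ_1: solve (Sigma - λ_1 I)v = 0. First row:
  (6 - 9.5414)·v_x + (-3)·v_y = 0, i.e. (-3.5414)·v_x + (-3)·v_y = 0,
  so v ∝ (b, λ_1 - a) = (-3, 3.5414); multiply by -1 so the first entry is positive: u = (3, -3.5414).
  ||u|| = √((3)² + (-3.5414)²) = √(21.5414) ≈ 4.6413,
  v_1 = u/||u|| ≈ (0.6464, -0.763) (||v_1|| = 1).

λ_1 = 9.5414,  λ_2 = 3.4586;  v_1 ≈ (0.6464, -0.763)


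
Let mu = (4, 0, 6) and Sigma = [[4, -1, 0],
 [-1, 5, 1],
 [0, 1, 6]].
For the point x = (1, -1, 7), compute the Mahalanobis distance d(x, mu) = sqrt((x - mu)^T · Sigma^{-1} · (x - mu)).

Step 1 — centre the observation: (x - mu) = (-3, -1, 1).

Step 2 — invert Sigma (cofactor / det for 3×3, or solve directly):
  Sigma^{-1} = [[0.2636, 0.0545, -0.0091],
 [0.0545, 0.2182, -0.0364],
 [-0.0091, -0.0364, 0.1727]].

Step 3 — form the quadratic (x - mu)^T · Sigma^{-1} · (x - mu):
  Sigma^{-1} · (x - mu) = (-0.8545, -0.4182, 0.2364).
  (x - mu)^T · [Sigma^{-1} · (x - mu)] = (-3)·(-0.8545) + (-1)·(-0.4182) + (1)·(0.2364) = 3.2182.

Step 4 — take square root: d = √(3.2182) ≈ 1.7939.

d(x, mu) = √(3.2182) ≈ 1.7939


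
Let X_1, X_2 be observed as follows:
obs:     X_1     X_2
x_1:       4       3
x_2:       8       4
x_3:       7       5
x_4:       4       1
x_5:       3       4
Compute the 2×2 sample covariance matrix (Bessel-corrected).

Step 1 — column means:
  mean(X_1) = (4 + 8 + 7 + 4 + 3) / 5 = 26/5 = 5.2
  mean(X_2) = (3 + 4 + 5 + 1 + 4) / 5 = 17/5 = 3.4

Step 2 — sample covariance S[i,j] = (1/(n-1)) · Σ_k (x_{k,i} - mean_i) · (x_{k,j} - mean_j), with n-1 = 4.
  S[X_1,X_1] = ((-1.2)·(-1.2) + (2.8)·(2.8) + (1.8)·(1.8) + (-1.2)·(-1.2) + (-2.2)·(-2.2)) / 4 = 18.8/4 = 4.7
  S[X_1,X_2] = ((-1.2)·(-0.4) + (2.8)·(0.6) + (1.8)·(1.6) + (-1.2)·(-2.4) + (-2.2)·(0.6)) / 4 = 6.6/4 = 1.65
  S[X_2,X_2] = ((-0.4)·(-0.4) + (0.6)·(0.6) + (1.6)·(1.6) + (-2.4)·(-2.4) + (0.6)·(0.6)) / 4 = 9.2/4 = 2.3

S is symmetric (S[j,i] = S[i,j]). Assembling:

S = [[4.7, 1.65],
 [1.65, 2.3]]


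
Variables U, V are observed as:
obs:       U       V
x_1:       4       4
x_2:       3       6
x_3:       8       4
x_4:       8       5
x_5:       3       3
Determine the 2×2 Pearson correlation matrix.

Step 1 — column means:
  mean(U) = (4 + 3 + 8 + 8 + 3) / 5 = 26/5 = 5.2
  mean(V) = (4 + 6 + 4 + 5 + 3) / 5 = 22/5 = 4.4

Step 2 — sample variances and covariances s[i,j] = (1/(n-1)) · Σ_k (x_{k,i} - mean_i) · (x_{k,j} - mean_j), with n-1 = 4:
  s[U,U] = ((-1.2)·(-1.2) + (-2.2)·(-2.2) + (2.8)·(2.8) + (2.8)·(2.8) + (-2.2)·(-2.2)) / 4 = 26.8/4 = 6.7
  s[U,V] = ((-1.2)·(-0.4) + (-2.2)·(1.6) + (2.8)·(-0.4) + (2.8)·(0.6) + (-2.2)·(-1.4)) / 4 = 0.6/4 = 0.15
  s[V,V] = ((-0.4)·(-0.4) + (1.6)·(1.6) + (-0.4)·(-0.4) + (0.6)·(0.6) + (-1.4)·(-1.4)) / 4 = 5.2/4 = 1.3
  Sample standard deviations s_i = √(s[i,i]):
  s(U) = √(6.7) = 2.5884
  s(V) = √(1.3) = 1.1402

Step 3 — r_{ij} = s_{ij} / (s_i · s_j):
  r[U,U] = 1 (diagonal).
  r[U,V] = 0.15 / (2.5884 · 1.1402) = 0.15 / 2.9513 = 0.0508
  r[V,V] = 1 (diagonal).

R is symmetric with unit diagonal. Assembling:

R = [[1, 0.0508],
 [0.0508, 1]]


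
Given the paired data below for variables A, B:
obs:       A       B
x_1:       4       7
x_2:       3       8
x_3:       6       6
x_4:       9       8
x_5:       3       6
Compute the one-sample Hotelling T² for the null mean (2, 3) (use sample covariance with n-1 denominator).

Step 1 — sample mean vector:
  mean(A) = (4 + 3 + 6 + 9 + 3) / 5 = 25/5 = 5
  mean(B) = (7 + 8 + 6 + 8 + 6) / 5 = 35/5 = 7
  x̄ = (5, 7),  deviation x̄ - mu_0 = (5, 7) - (2, 3) = (3, 4).

Step 2 — sample covariance matrix, S[i,j] = (1/(n-1)) · Σ_k (x_{k,i} - mean_i) · (x_{k,j} - mean_j), divisor n-1 = 4:
  S[A,A] = ((-1)·(-1) + (-2)·(-2) + (1)·(1) + (4)·(4) + (-2)·(-2)) / 4 = 26/4 = 6.5
  S[A,B] = ((-1)·(0) + (-2)·(1) + (1)·(-1) + (4)·(1) + (-2)·(-1)) / 4 = 3/4 = 0.75
  S[B,B] = ((0)·(0) + (1)·(1) + (-1)·(-1) + (1)·(1) + (-1)·(-1)) / 4 = 4/4 = 1
  S = [[6.5, 0.75],
 [0.75, 1]].

Step 3 — invert S. det(S) = 6.5·1 - (0.75)² = 5.9375.
  S^{-1} = (1/det) · [[d, -b], [-b, a]] = [[0.1684, -0.1263],
 [-0.1263, 1.0947]].

Step 4 — quadratic form (x̄ - mu_0)^T · S^{-1} · (x̄ - mu_0):
  S^{-1} · (x̄ - mu_0) = (0, 4),
  (x̄ - mu_0)^T · [...] = (3)·(0) + (4)·(4) = 16.

Step 5 — scale by n: T² = 5 · 16 = 80.

T² ≈ 80


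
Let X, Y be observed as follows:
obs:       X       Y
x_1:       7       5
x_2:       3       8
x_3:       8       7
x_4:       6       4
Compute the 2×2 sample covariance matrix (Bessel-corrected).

Step 1 — column means:
  mean(X) = (7 + 3 + 8 + 6) / 4 = 24/4 = 6
  mean(Y) = (5 + 8 + 7 + 4) / 4 = 24/4 = 6

Step 2 — sample covariance S[i,j] = (1/(n-1)) · Σ_k (x_{k,i} - mean_i) · (x_{k,j} - mean_j), with n-1 = 3.
  S[X,X] = ((1)·(1) + (-3)·(-3) + (2)·(2) + (0)·(0)) / 3 = 14/3 = 4.6667
  S[X,Y] = ((1)·(-1) + (-3)·(2) + (2)·(1) + (0)·(-2)) / 3 = -5/3 = -1.6667
  S[Y,Y] = ((-1)·(-1) + (2)·(2) + (1)·(1) + (-2)·(-2)) / 3 = 10/3 = 3.3333

S is symmetric (S[j,i] = S[i,j]). Assembling:

S = [[4.6667, -1.6667],
 [-1.6667, 3.3333]]


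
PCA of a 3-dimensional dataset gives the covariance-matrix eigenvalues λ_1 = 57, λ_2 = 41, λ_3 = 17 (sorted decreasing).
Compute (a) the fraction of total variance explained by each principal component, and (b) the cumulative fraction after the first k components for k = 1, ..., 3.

Step 1 — total variance = trace(Sigma) = Σ λ_i = 57 + 41 + 17 = 115.

Step 2 — fraction explained by component i = λ_i / Σ λ:
  PC1: 57/115 = 0.4957
  PC2: 41/115 = 0.3565
  PC3: 17/115 = 0.1478

Step 3 — cumulative fraction after k components = (λ_1 + ... + λ_k) / Σ λ:
  k = 1: 57/115 = 0.4957
  k = 2: (57 + 41)/115 = 98/115 = 0.8522
  k = 3: (57 + 41 + 17)/115 = 115/115 = 1

Summary (fraction, with percent):

explained: PC1 0.4957 (49.57%), PC2 0.3565 (35.65%), PC3 0.1478 (14.78%);  cumulative: 0.4957, 0.8522, 1


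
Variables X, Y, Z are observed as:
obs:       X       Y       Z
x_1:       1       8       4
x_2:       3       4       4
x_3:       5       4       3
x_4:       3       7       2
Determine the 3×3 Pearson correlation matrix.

Step 1 — column means:
  mean(X) = (1 + 3 + 5 + 3) / 4 = 12/4 = 3
  mean(Y) = (8 + 4 + 4 + 7) / 4 = 23/4 = 5.75
  mean(Z) = (4 + 4 + 3 + 2) / 4 = 13/4 = 3.25

Step 2 — sample variances and covariances s[i,j] = (1/(n-1)) · Σ_k (x_{k,i} - mean_i) · (x_{k,j} - mean_j), with n-1 = 3:
  s[X,X] = ((-2)·(-2) + (0)·(0) + (2)·(2) + (0)·(0)) / 3 = 8/3 = 2.6667
  s[X,Y] = ((-2)·(2.25) + (0)·(-1.75) + (2)·(-1.75) + (0)·(1.25)) / 3 = -8/3 = -2.6667
  s[X,Z] = ((-2)·(0.75) + (0)·(0.75) + (2)·(-0.25) + (0)·(-1.25)) / 3 = -2/3 = -0.6667
  s[Y,Y] = ((2.25)·(2.25) + (-1.75)·(-1.75) + (-1.75)·(-1.75) + (1.25)·(1.25)) / 3 = 12.75/3 = 4.25
  s[Y,Z] = ((2.25)·(0.75) + (-1.75)·(0.75) + (-1.75)·(-0.25) + (1.25)·(-1.25)) / 3 = -0.75/3 = -0.25
  s[Z,Z] = ((0.75)·(0.75) + (0.75)·(0.75) + (-0.25)·(-0.25) + (-1.25)·(-1.25)) / 3 = 2.75/3 = 0.9167
  Sample standard deviations s_i = √(s[i,i]):
  s(X) = √(2.6667) = 1.633
  s(Y) = √(4.25) = 2.0616
  s(Z) = √(0.9167) = 0.9574

Step 3 — r_{ij} = s_{ij} / (s_i · s_j):
  r[X,X] = 1 (diagonal).
  r[X,Y] = -2.6667 / (1.633 · 2.0616) = -2.6667 / 3.3665 = -0.7921
  r[X,Z] = -0.6667 / (1.633 · 0.9574) = -0.6667 / 1.5635 = -0.4264
  r[Y,Y] = 1 (diagonal).
  r[Y,Z] = -0.25 / (2.0616 · 0.9574) = -0.25 / 1.9738 = -0.1267
  r[Z,Z] = 1 (diagonal).

R is symmetric with unit diagonal. Assembling:

R = [[1, -0.7921, -0.4264],
 [-0.7921, 1, -0.1267],
 [-0.4264, -0.1267, 1]]


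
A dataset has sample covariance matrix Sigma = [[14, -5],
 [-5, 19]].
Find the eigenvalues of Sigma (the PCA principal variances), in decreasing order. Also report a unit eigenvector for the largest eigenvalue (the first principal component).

Step 1 — characteristic polynomial of 2×2 Sigma:
  det(Sigma - λI) = λ² - trace · λ + det = 0.
  trace = 14 + 19 = 33, det = 14·19 - (-5)² = 241.
Step 2 — discriminant:
  Δ = trace² - 4·det = 1089 - 964 = 125.
Step 3 — eigenvalues:
  λ = (trace ± √Δ)/2 = (33 ± 11.1803)/2,
  λ_1 = 22.0902,  λ_2 = 10.9098.

Step 4 — unit eigenvector for λ_1: solve (Sigma - λ_1 I)v = 0. First row:
  (14 - 22.0902)·v_x + (-5)·v_y = 0, i.e. (-8.0902)·v_x + (-5)·v_y = 0,
  so v ∝ (b, λ_1 - a) = (-5, 8.0902); multiply by -1 so the first entry is positive: u = (5, -8.0902).
  ||u|| = √((5)² + (-8.0902)²) = √(90.4508) ≈ 9.5106,
  v_1 = u/||u|| ≈ (0.5257, -0.8507) (||v_1|| = 1).

λ_1 = 22.0902,  λ_2 = 10.9098;  v_1 ≈ (0.5257, -0.8507)


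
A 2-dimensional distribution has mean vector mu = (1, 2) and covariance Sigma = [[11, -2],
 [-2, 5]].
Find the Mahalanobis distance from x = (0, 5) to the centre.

Step 1 — centre the observation: (x - mu) = (-1, 3).

Step 2 — invert Sigma. det(Sigma) = 11·5 - (-2)² = 51.
  Sigma^{-1} = (1/det) · [[d, -b], [-b, a]] = [[0.098, 0.0392],
 [0.0392, 0.2157]].

Step 3 — form the quadratic (x - mu)^T · Sigma^{-1} · (x - mu):
  Sigma^{-1} · (x - mu) = (0.0196, 0.6078).
  (x - mu)^T · [Sigma^{-1} · (x - mu)] = (-1)·(0.0196) + (3)·(0.6078) = 1.8039.

Step 4 — take square root: d = √(1.8039) ≈ 1.3431.

d(x, mu) = √(1.8039) ≈ 1.3431


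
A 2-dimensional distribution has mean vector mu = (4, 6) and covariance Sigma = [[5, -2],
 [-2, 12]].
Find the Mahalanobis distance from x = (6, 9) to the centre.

Step 1 — centre the observation: (x - mu) = (2, 3).

Step 2 — invert Sigma. det(Sigma) = 5·12 - (-2)² = 56.
  Sigma^{-1} = (1/det) · [[d, -b], [-b, a]] = [[0.2143, 0.0357],
 [0.0357, 0.0893]].

Step 3 — form the quadratic (x - mu)^T · Sigma^{-1} · (x - mu):
  Sigma^{-1} · (x - mu) = (0.5357, 0.3393).
  (x - mu)^T · [Sigma^{-1} · (x - mu)] = (2)·(0.5357) + (3)·(0.3393) = 2.0893.

Step 4 — take square root: d = √(2.0893) ≈ 1.4454.

d(x, mu) = √(2.0893) ≈ 1.4454


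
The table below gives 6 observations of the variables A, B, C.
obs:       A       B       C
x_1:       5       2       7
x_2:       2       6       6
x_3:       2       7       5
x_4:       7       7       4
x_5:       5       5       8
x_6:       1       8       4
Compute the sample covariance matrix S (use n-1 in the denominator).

Step 1 — column means:
  mean(A) = (5 + 2 + 2 + 7 + 5 + 1) / 6 = 22/6 = 3.6667
  mean(B) = (2 + 6 + 7 + 7 + 5 + 8) / 6 = 35/6 = 5.8333
  mean(C) = (7 + 6 + 5 + 4 + 8 + 4) / 6 = 34/6 = 5.6667

Step 2 — sample covariance S[i,j] = (1/(n-1)) · Σ_k (x_{k,i} - mean_i) · (x_{k,j} - mean_j), with n-1 = 5.
  S[A,A] = ((1.3333)·(1.3333) + (-1.6667)·(-1.6667) + (-1.6667)·(-1.6667) + (3.3333)·(3.3333) + (1.3333)·(1.3333) + (-2.6667)·(-2.6667)) / 5 = 27.3333/5 = 5.4667
  S[A,B] = ((1.3333)·(-3.8333) + (-1.6667)·(0.1667) + (-1.6667)·(1.1667) + (3.3333)·(1.1667) + (1.3333)·(-0.8333) + (-2.6667)·(2.1667)) / 5 = -10.3333/5 = -2.0667
  S[A,C] = ((1.3333)·(1.3333) + (-1.6667)·(0.3333) + (-1.6667)·(-0.6667) + (3.3333)·(-1.6667) + (1.3333)·(2.3333) + (-2.6667)·(-1.6667)) / 5 = 4.3333/5 = 0.8667
  S[B,B] = ((-3.8333)·(-3.8333) + (0.1667)·(0.1667) + (1.1667)·(1.1667) + (1.1667)·(1.1667) + (-0.8333)·(-0.8333) + (2.1667)·(2.1667)) / 5 = 22.8333/5 = 4.5667
  S[B,C] = ((-3.8333)·(1.3333) + (0.1667)·(0.3333) + (1.1667)·(-0.6667) + (1.1667)·(-1.6667) + (-0.8333)·(2.3333) + (2.1667)·(-1.6667)) / 5 = -13.3333/5 = -2.6667
  S[C,C] = ((1.3333)·(1.3333) + (0.3333)·(0.3333) + (-0.6667)·(-0.6667) + (-1.6667)·(-1.6667) + (2.3333)·(2.3333) + (-1.6667)·(-1.6667)) / 5 = 13.3333/5 = 2.6667

S is symmetric (S[j,i] = S[i,j]). Assembling:

S = [[5.4667, -2.0667, 0.8667],
 [-2.0667, 4.5667, -2.6667],
 [0.8667, -2.6667, 2.6667]]


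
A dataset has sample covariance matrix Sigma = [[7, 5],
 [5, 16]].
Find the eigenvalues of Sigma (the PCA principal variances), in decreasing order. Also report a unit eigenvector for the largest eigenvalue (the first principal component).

Step 1 — characteristic polynomial of 2×2 Sigma:
  det(Sigma - λI) = λ² - trace · λ + det = 0.
  trace = 7 + 16 = 23, det = 7·16 - (5)² = 87.
Step 2 — discriminant:
  Δ = trace² - 4·det = 529 - 348 = 181.
Step 3 — eigenvalues:
  λ = (trace ± √Δ)/2 = (23 ± 13.4536)/2,
  λ_1 = 18.2268,  λ_2 = 4.7732.

Step 4 — unit eigenvector for λ_1: solve (Sigma - λ_1 I)v = 0. First row:
  (7 - 18.2268)·v_x + (5)·v_y = 0, i.e. (-11.2268)·v_x + (5)·v_y = 0,
  so v ∝ (b, λ_1 - a) = (5, 11.2268) = u.
  ||u|| = √((5)² + (11.2268)²) = √(151.0413) ≈ 12.2899,
  v_1 = u/||u|| ≈ (0.4068, 0.9135) (||v_1|| = 1).

λ_1 = 18.2268,  λ_2 = 4.7732;  v_1 ≈ (0.4068, 0.9135)


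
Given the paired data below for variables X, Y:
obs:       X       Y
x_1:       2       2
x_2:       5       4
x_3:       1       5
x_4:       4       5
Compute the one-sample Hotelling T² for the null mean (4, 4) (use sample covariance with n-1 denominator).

Step 1 — sample mean vector:
  mean(X) = (2 + 5 + 1 + 4) / 4 = 12/4 = 3
  mean(Y) = (2 + 4 + 5 + 5) / 4 = 16/4 = 4
  x̄ = (3, 4),  deviation x̄ - mu_0 = (3, 4) - (4, 4) = (-1, 0).

Step 2 — sample covariance matrix, S[i,j] = (1/(n-1)) · Σ_k (x_{k,i} - mean_i) · (x_{k,j} - mean_j), divisor n-1 = 3:
  S[X,X] = ((-1)·(-1) + (2)·(2) + (-2)·(-2) + (1)·(1)) / 3 = 10/3 = 3.3333
  S[X,Y] = ((-1)·(-2) + (2)·(0) + (-2)·(1) + (1)·(1)) / 3 = 1/3 = 0.3333
  S[Y,Y] = ((-2)·(-2) + (0)·(0) + (1)·(1) + (1)·(1)) / 3 = 6/3 = 2
  S = [[3.3333, 0.3333],
 [0.3333, 2]].

Step 3 — invert S. det(S) = 3.3333·2 - (0.3333)² = 6.5556.
  S^{-1} = (1/det) · [[d, -b], [-b, a]] = [[0.3051, -0.0508],
 [-0.0508, 0.5085]].

Step 4 — quadratic form (x̄ - mu_0)^T · S^{-1} · (x̄ - mu_0):
  S^{-1} · (x̄ - mu_0) = (-0.3051, 0.0508),
  (x̄ - mu_0)^T · [...] = (-1)·(-0.3051) + (0)·(0.0508) = 0.3051.

Step 5 — scale by n: T² = 4 · 0.3051 = 1.2203.

T² ≈ 1.2203


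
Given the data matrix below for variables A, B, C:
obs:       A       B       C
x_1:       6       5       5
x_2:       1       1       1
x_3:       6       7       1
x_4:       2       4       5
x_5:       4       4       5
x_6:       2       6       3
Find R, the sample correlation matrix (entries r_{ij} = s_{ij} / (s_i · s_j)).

Step 1 — column means:
  mean(A) = (6 + 1 + 6 + 2 + 4 + 2) / 6 = 21/6 = 3.5
  mean(B) = (5 + 1 + 7 + 4 + 4 + 6) / 6 = 27/6 = 4.5
  mean(C) = (5 + 1 + 1 + 5 + 5 + 3) / 6 = 20/6 = 3.3333

Step 2 — sample variances and covariances s[i,j] = (1/(n-1)) · Σ_k (x_{k,i} - mean_i) · (x_{k,j} - mean_j), with n-1 = 5:
  s[A,A] = ((2.5)·(2.5) + (-2.5)·(-2.5) + (2.5)·(2.5) + (-1.5)·(-1.5) + (0.5)·(0.5) + (-1.5)·(-1.5)) / 5 = 23.5/5 = 4.7
  s[A,B] = ((2.5)·(0.5) + (-2.5)·(-3.5) + (2.5)·(2.5) + (-1.5)·(-0.5) + (0.5)·(-0.5) + (-1.5)·(1.5)) / 5 = 14.5/5 = 2.9
  s[A,C] = ((2.5)·(1.6667) + (-2.5)·(-2.3333) + (2.5)·(-2.3333) + (-1.5)·(1.6667) + (0.5)·(1.6667) + (-1.5)·(-0.3333)) / 5 = 3/5 = 0.6
  s[B,B] = ((0.5)·(0.5) + (-3.5)·(-3.5) + (2.5)·(2.5) + (-0.5)·(-0.5) + (-0.5)·(-0.5) + (1.5)·(1.5)) / 5 = 21.5/5 = 4.3
  s[B,C] = ((0.5)·(1.6667) + (-3.5)·(-2.3333) + (2.5)·(-2.3333) + (-0.5)·(1.6667) + (-0.5)·(1.6667) + (1.5)·(-0.3333)) / 5 = 1/5 = 0.2
  s[C,C] = ((1.6667)·(1.6667) + (-2.3333)·(-2.3333) + (-2.3333)·(-2.3333) + (1.6667)·(1.6667) + (1.6667)·(1.6667) + (-0.3333)·(-0.3333)) / 5 = 19.3333/5 = 3.8667
  Sample standard deviations s_i = √(s[i,i]):
  s(A) = √(4.7) = 2.1679
  s(B) = √(4.3) = 2.0736
  s(C) = √(3.8667) = 1.9664

Step 3 — r_{ij} = s_{ij} / (s_i · s_j):
  r[A,A] = 1 (diagonal).
  r[A,B] = 2.9 / (2.1679 · 2.0736) = 2.9 / 4.4956 = 0.6451
  r[A,C] = 0.6 / (2.1679 · 1.9664) = 0.6 / 4.263 = 0.1407
  r[B,B] = 1 (diagonal).
  r[B,C] = 0.2 / (2.0736 · 1.9664) = 0.2 / 4.0776 = 0.049
  r[C,C] = 1 (diagonal).

R is symmetric with unit diagonal. Assembling:

R = [[1, 0.6451, 0.1407],
 [0.6451, 1, 0.049],
 [0.1407, 0.049, 1]]


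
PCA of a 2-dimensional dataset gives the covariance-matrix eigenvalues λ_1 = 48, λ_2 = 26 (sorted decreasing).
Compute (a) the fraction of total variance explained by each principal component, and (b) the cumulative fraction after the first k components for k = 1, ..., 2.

Step 1 — total variance = trace(Sigma) = Σ λ_i = 48 + 26 = 74.

Step 2 — fraction explained by component i = λ_i / Σ λ:
  PC1: 48/74 = 0.6486
  PC2: 26/74 = 0.3514

Step 3 — cumulative fraction after k components = (λ_1 + ... + λ_k) / Σ λ:
  k = 1: 48/74 = 0.6486
  k = 2: (48 + 26)/74 = 74/74 = 1

Summary (fraction, with percent):

explained: PC1 0.6486 (64.86%), PC2 0.3514 (35.14%);  cumulative: 0.6486, 1


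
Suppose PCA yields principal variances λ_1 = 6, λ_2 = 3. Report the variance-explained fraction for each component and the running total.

Step 1 — total variance = trace(Sigma) = Σ λ_i = 6 + 3 = 9.

Step 2 — fraction explained by component i = λ_i / Σ λ:
  PC1: 6/9 = 0.6667
  PC2: 3/9 = 0.3333

Step 3 — cumulative fraction after k components = (λ_1 + ... + λ_k) / Σ λ:
  k = 1: 6/9 = 0.6667
  k = 2: (6 + 3)/9 = 9/9 = 1

Summary (fraction, with percent):

explained: PC1 0.6667 (66.67%), PC2 0.3333 (33.33%);  cumulative: 0.6667, 1


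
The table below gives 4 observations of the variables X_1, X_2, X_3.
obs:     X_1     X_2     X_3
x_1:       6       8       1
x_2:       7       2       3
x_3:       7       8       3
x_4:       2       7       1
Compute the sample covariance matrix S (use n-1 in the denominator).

Step 1 — column means:
  mean(X_1) = (6 + 7 + 7 + 2) / 4 = 22/4 = 5.5
  mean(X_2) = (8 + 2 + 8 + 7) / 4 = 25/4 = 6.25
  mean(X_3) = (1 + 3 + 3 + 1) / 4 = 8/4 = 2

Step 2 — sample covariance S[i,j] = (1/(n-1)) · Σ_k (x_{k,i} - mean_i) · (x_{k,j} - mean_j), with n-1 = 3.
  S[X_1,X_1] = ((0.5)·(0.5) + (1.5)·(1.5) + (1.5)·(1.5) + (-3.5)·(-3.5)) / 3 = 17/3 = 5.6667
  S[X_1,X_2] = ((0.5)·(1.75) + (1.5)·(-4.25) + (1.5)·(1.75) + (-3.5)·(0.75)) / 3 = -5.5/3 = -1.8333
  S[X_1,X_3] = ((0.5)·(-1) + (1.5)·(1) + (1.5)·(1) + (-3.5)·(-1)) / 3 = 6/3 = 2
  S[X_2,X_2] = ((1.75)·(1.75) + (-4.25)·(-4.25) + (1.75)·(1.75) + (0.75)·(0.75)) / 3 = 24.75/3 = 8.25
  S[X_2,X_3] = ((1.75)·(-1) + (-4.25)·(1) + (1.75)·(1) + (0.75)·(-1)) / 3 = -5/3 = -1.6667
  S[X_3,X_3] = ((-1)·(-1) + (1)·(1) + (1)·(1) + (-1)·(-1)) / 3 = 4/3 = 1.3333

S is symmetric (S[j,i] = S[i,j]). Assembling:

S = [[5.6667, -1.8333, 2],
 [-1.8333, 8.25, -1.6667],
 [2, -1.6667, 1.3333]]


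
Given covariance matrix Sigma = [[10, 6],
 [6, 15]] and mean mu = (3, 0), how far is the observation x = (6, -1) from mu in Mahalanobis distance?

Step 1 — centre the observation: (x - mu) = (3, -1).

Step 2 — invert Sigma. det(Sigma) = 10·15 - (6)² = 114.
  Sigma^{-1} = (1/det) · [[d, -b], [-b, a]] = [[0.1316, -0.0526],
 [-0.0526, 0.0877]].

Step 3 — form the quadratic (x - mu)^T · Sigma^{-1} · (x - mu):
  Sigma^{-1} · (x - mu) = (0.4474, -0.2456).
  (x - mu)^T · [Sigma^{-1} · (x - mu)] = (3)·(0.4474) + (-1)·(-0.2456) = 1.5877.

Step 4 — take square root: d = √(1.5877) ≈ 1.26.

d(x, mu) = √(1.5877) ≈ 1.26


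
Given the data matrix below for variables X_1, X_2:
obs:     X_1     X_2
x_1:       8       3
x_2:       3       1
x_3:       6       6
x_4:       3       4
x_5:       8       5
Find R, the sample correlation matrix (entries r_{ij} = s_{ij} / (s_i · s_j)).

Step 1 — column means:
  mean(X_1) = (8 + 3 + 6 + 3 + 8) / 5 = 28/5 = 5.6
  mean(X_2) = (3 + 1 + 6 + 4 + 5) / 5 = 19/5 = 3.8

Step 2 — sample variances and covariances s[i,j] = (1/(n-1)) · Σ_k (x_{k,i} - mean_i) · (x_{k,j} - mean_j), with n-1 = 4:
  s[X_1,X_1] = ((2.4)·(2.4) + (-2.6)·(-2.6) + (0.4)·(0.4) + (-2.6)·(-2.6) + (2.4)·(2.4)) / 4 = 25.2/4 = 6.3
  s[X_1,X_2] = ((2.4)·(-0.8) + (-2.6)·(-2.8) + (0.4)·(2.2) + (-2.6)·(0.2) + (2.4)·(1.2)) / 4 = 8.6/4 = 2.15
  s[X_2,X_2] = ((-0.8)·(-0.8) + (-2.8)·(-2.8) + (2.2)·(2.2) + (0.2)·(0.2) + (1.2)·(1.2)) / 4 = 14.8/4 = 3.7
  Sample standard deviations s_i = √(s[i,i]):
  s(X_1) = √(6.3) = 2.51
  s(X_2) = √(3.7) = 1.9235

Step 3 — r_{ij} = s_{ij} / (s_i · s_j):
  r[X_1,X_1] = 1 (diagonal).
  r[X_1,X_2] = 2.15 / (2.51 · 1.9235) = 2.15 / 4.828 = 0.4453
  r[X_2,X_2] = 1 (diagonal).

R is symmetric with unit diagonal. Assembling:

R = [[1, 0.4453],
 [0.4453, 1]]


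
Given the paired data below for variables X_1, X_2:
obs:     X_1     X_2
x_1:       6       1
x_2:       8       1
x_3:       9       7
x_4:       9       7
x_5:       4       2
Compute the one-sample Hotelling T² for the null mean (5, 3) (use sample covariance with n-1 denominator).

Step 1 — sample mean vector:
  mean(X_1) = (6 + 8 + 9 + 9 + 4) / 5 = 36/5 = 7.2
  mean(X_2) = (1 + 1 + 7 + 7 + 2) / 5 = 18/5 = 3.6
  x̄ = (7.2, 3.6),  deviation x̄ - mu_0 = (7.2, 3.6) - (5, 3) = (2.2, 0.6).

Step 2 — sample covariance matrix, S[i,j] = (1/(n-1)) · Σ_k (x_{k,i} - mean_i) · (x_{k,j} - mean_j), divisor n-1 = 4:
  S[X_1,X_1] = ((-1.2)·(-1.2) + (0.8)·(0.8) + (1.8)·(1.8) + (1.8)·(1.8) + (-3.2)·(-3.2)) / 4 = 18.8/4 = 4.7
  S[X_1,X_2] = ((-1.2)·(-2.6) + (0.8)·(-2.6) + (1.8)·(3.4) + (1.8)·(3.4) + (-3.2)·(-1.6)) / 4 = 18.4/4 = 4.6
  S[X_2,X_2] = ((-2.6)·(-2.6) + (-2.6)·(-2.6) + (3.4)·(3.4) + (3.4)·(3.4) + (-1.6)·(-1.6)) / 4 = 39.2/4 = 9.8
  S = [[4.7, 4.6],
 [4.6, 9.8]].

Step 3 — invert S. det(S) = 4.7·9.8 - (4.6)² = 24.9.
  S^{-1} = (1/det) · [[d, -b], [-b, a]] = [[0.3936, -0.1847],
 [-0.1847, 0.1888]].

Step 4 — quadratic form (x̄ - mu_0)^T · S^{-1} · (x̄ - mu_0):
  S^{-1} · (x̄ - mu_0) = (0.755, -0.2932),
  (x̄ - mu_0)^T · [...] = (2.2)·(0.755) + (0.6)·(-0.2932) = 1.4851.

Step 5 — scale by n: T² = 5 · 1.4851 = 7.4257.

T² ≈ 7.4257


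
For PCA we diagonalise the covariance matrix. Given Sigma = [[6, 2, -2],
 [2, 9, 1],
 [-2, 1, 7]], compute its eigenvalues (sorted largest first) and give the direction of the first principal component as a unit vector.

Step 1 — characteristic polynomial p(λ) = det(λI - Sigma) = λ³ - tr·λ² + c_1·λ - det, where tr = trace, c_1 = sum of the principal 2×2 minors, det = det(Sigma):
  tr = 6 + 9 + 7 = 22,
  c_1 = (6·9 - (2)²) + (6·7 - (-2)²) + (9·7 - (1)²) = 50 + 38 + 62 = 150,
  det = 6·(9·7 - (1)²) - (2)·((2)·7 - (1)·(-2)) + (-2)·((2)·(1) - 9·(-2)) = 6·(62) - (2)·(16) + (-2)·(20) = 300.
  So p(λ) = λ³ - 22λ² + 150λ - 300.
Step 2 — look for an integer root (rational root theorem: any rational root is an integer divisor of 300). Testing λ = 10:
  p(10) = 1000 - 2200 + 1500 - 300 = 0  ✓
  Dividing out (λ - 10): p(λ) = (λ - 10)(λ² - 12λ + 30).
Step 3 — remaining eigenvalues from the quadratic λ² - 12λ + 30 = 0:
  Δ = 12² - 4·30 = 144 - 120 = 24,  λ = (12 ± √24)/2 = (12 ± 4.899)/2 ≈ 8.4495 or 3.5505.
  Sorted: λ_1 = 10,  λ_2 = 8.4495,  λ_3 = 3.5505  (check: sum = 22 = tr ✓).

Step 4 — unit eigenvector for λ_1 = 10: v spans the null space of (Sigma - λ_1 I), whose rows are
  r_1 = (-4, 2, -2),  r_2 = (2, -1, 1),  r_3 = (-2, 1, -3).
  v is orthogonal to every row, so take v ∝ r_1 × r_3 = ((2)·(-3) - (-2)·(1), (-2)·(-2) - (-4)·(-3), (-4)·(1) - (2)·(-2)) = (-4, -8, 0).
  Rescale (divide by 4; multiply by -1 so the first nonzero entry is positive): u = (1, 2, 0).
  ||u|| = √((1)² + (2)² + (0)²) = √(5) ≈ 2.2361,  v_1 = u/||u|| ≈ (0.4472, 0.8944, 0) (||v_1|| = 1).

λ_1 = 10,  λ_2 = 8.4495,  λ_3 = 3.5505;  v_1 ≈ (0.4472, 0.8944, 0)


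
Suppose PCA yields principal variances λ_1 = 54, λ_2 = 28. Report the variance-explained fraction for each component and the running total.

Step 1 — total variance = trace(Sigma) = Σ λ_i = 54 + 28 = 82.

Step 2 — fraction explained by component i = λ_i / Σ λ:
  PC1: 54/82 = 0.6585
  PC2: 28/82 = 0.3415

Step 3 — cumulative fraction after k components = (λ_1 + ... + λ_k) / Σ λ:
  k = 1: 54/82 = 0.6585
  k = 2: (54 + 28)/82 = 82/82 = 1

Summary (fraction, with percent):

explained: PC1 0.6585 (65.85%), PC2 0.3415 (34.15%);  cumulative: 0.6585, 1


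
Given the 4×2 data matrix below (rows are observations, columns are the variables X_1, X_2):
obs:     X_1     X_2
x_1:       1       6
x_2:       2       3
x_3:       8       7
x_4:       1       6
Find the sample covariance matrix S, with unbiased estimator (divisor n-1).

Step 1 — column means:
  mean(X_1) = (1 + 2 + 8 + 1) / 4 = 12/4 = 3
  mean(X_2) = (6 + 3 + 7 + 6) / 4 = 22/4 = 5.5

Step 2 — sample covariance S[i,j] = (1/(n-1)) · Σ_k (x_{k,i} - mean_i) · (x_{k,j} - mean_j), with n-1 = 3.
  S[X_1,X_1] = ((-2)·(-2) + (-1)·(-1) + (5)·(5) + (-2)·(-2)) / 3 = 34/3 = 11.3333
  S[X_1,X_2] = ((-2)·(0.5) + (-1)·(-2.5) + (5)·(1.5) + (-2)·(0.5)) / 3 = 8/3 = 2.6667
  S[X_2,X_2] = ((0.5)·(0.5) + (-2.5)·(-2.5) + (1.5)·(1.5) + (0.5)·(0.5)) / 3 = 9/3 = 3

S is symmetric (S[j,i] = S[i,j]). Assembling:

S = [[11.3333, 2.6667],
 [2.6667, 3]]


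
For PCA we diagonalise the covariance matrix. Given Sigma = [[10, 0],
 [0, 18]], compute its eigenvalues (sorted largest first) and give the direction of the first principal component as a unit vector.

Step 1 — characteristic polynomial of 2×2 Sigma:
  det(Sigma - λI) = λ² - trace · λ + det = 0.
  trace = 10 + 18 = 28, det = 10·18 - (0)² = 180.
Step 2 — discriminant:
  Δ = trace² - 4·det = 784 - 720 = 64.
Step 3 — eigenvalues:
  λ = (trace ± √Δ)/2 = (28 ± 8)/2,
  λ_1 = 18,  λ_2 = 10.

Step 4 — unit eigenvector for λ_1: Sigma is diagonal, so its eigenvectors are the coordinate axes. λ_1 = 18 is the diagonal entry on the second coordinate axis, hence
  v_1 = (0, 1) (||v_1|| = 1).

λ_1 = 18,  λ_2 = 10;  v_1 ≈ (0, 1)


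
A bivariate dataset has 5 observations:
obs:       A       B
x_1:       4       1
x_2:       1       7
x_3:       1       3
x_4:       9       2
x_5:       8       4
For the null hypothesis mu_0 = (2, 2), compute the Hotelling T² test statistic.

Step 1 — sample mean vector:
  mean(A) = (4 + 1 + 1 + 9 + 8) / 5 = 23/5 = 4.6
  mean(B) = (1 + 7 + 3 + 2 + 4) / 5 = 17/5 = 3.4
  x̄ = (4.6, 3.4),  deviation x̄ - mu_0 = (4.6, 3.4) - (2, 2) = (2.6, 1.4).

Step 2 — sample covariance matrix, S[i,j] = (1/(n-1)) · Σ_k (x_{k,i} - mean_i) · (x_{k,j} - mean_j), divisor n-1 = 4:
  S[A,A] = ((-0.6)·(-0.6) + (-3.6)·(-3.6) + (-3.6)·(-3.6) + (4.4)·(4.4) + (3.4)·(3.4)) / 4 = 57.2/4 = 14.3
  S[A,B] = ((-0.6)·(-2.4) + (-3.6)·(3.6) + (-3.6)·(-0.4) + (4.4)·(-1.4) + (3.4)·(0.6)) / 4 = -14.2/4 = -3.55
  S[B,B] = ((-2.4)·(-2.4) + (3.6)·(3.6) + (-0.4)·(-0.4) + (-1.4)·(-1.4) + (0.6)·(0.6)) / 4 = 21.2/4 = 5.3
  S = [[14.3, -3.55],
 [-3.55, 5.3]].

Step 3 — invert S. det(S) = 14.3·5.3 - (-3.55)² = 63.1875.
  S^{-1} = (1/det) · [[d, -b], [-b, a]] = [[0.0839, 0.0562],
 [0.0562, 0.2263]].

Step 4 — quadratic form (x̄ - mu_0)^T · S^{-1} · (x̄ - mu_0):
  S^{-1} · (x̄ - mu_0) = (0.2967, 0.4629),
  (x̄ - mu_0)^T · [...] = (2.6)·(0.2967) + (1.4)·(0.4629) = 1.4196.

Step 5 — scale by n: T² = 5 · 1.4196 = 7.0979.

T² ≈ 7.0979


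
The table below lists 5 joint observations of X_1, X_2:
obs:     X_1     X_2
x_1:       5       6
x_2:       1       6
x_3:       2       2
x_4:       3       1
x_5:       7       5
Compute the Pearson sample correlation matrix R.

Step 1 — column means:
  mean(X_1) = (5 + 1 + 2 + 3 + 7) / 5 = 18/5 = 3.6
  mean(X_2) = (6 + 6 + 2 + 1 + 5) / 5 = 20/5 = 4

Step 2 — sample variances and covariances s[i,j] = (1/(n-1)) · Σ_k (x_{k,i} - mean_i) · (x_{k,j} - mean_j), with n-1 = 4:
  s[X_1,X_1] = ((1.4)·(1.4) + (-2.6)·(-2.6) + (-1.6)·(-1.6) + (-0.6)·(-0.6) + (3.4)·(3.4)) / 4 = 23.2/4 = 5.8
  s[X_1,X_2] = ((1.4)·(2) + (-2.6)·(2) + (-1.6)·(-2) + (-0.6)·(-3) + (3.4)·(1)) / 4 = 6/4 = 1.5
  s[X_2,X_2] = ((2)·(2) + (2)·(2) + (-2)·(-2) + (-3)·(-3) + (1)·(1)) / 4 = 22/4 = 5.5
  Sample standard deviations s_i = √(s[i,i]):
  s(X_1) = √(5.8) = 2.4083
  s(X_2) = √(5.5) = 2.3452

Step 3 — r_{ij} = s_{ij} / (s_i · s_j):
  r[X_1,X_1] = 1 (diagonal).
  r[X_1,X_2] = 1.5 / (2.4083 · 2.3452) = 1.5 / 5.648 = 0.2656
  r[X_2,X_2] = 1 (diagonal).

R is symmetric with unit diagonal. Assembling:

R = [[1, 0.2656],
 [0.2656, 1]]


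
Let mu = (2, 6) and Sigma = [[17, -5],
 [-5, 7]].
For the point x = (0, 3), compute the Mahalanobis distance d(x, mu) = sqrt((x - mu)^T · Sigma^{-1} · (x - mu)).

Step 1 — centre the observation: (x - mu) = (-2, -3).

Step 2 — invert Sigma. det(Sigma) = 17·7 - (-5)² = 94.
  Sigma^{-1} = (1/det) · [[d, -b], [-b, a]] = [[0.0745, 0.0532],
 [0.0532, 0.1809]].

Step 3 — form the quadratic (x - mu)^T · Sigma^{-1} · (x - mu):
  Sigma^{-1} · (x - mu) = (-0.3085, -0.6489).
  (x - mu)^T · [Sigma^{-1} · (x - mu)] = (-2)·(-0.3085) + (-3)·(-0.6489) = 2.5638.

Step 4 — take square root: d = √(2.5638) ≈ 1.6012.

d(x, mu) = √(2.5638) ≈ 1.6012


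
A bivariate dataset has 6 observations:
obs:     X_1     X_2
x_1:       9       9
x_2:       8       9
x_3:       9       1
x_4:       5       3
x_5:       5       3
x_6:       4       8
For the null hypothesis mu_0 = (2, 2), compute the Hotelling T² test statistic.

Step 1 — sample mean vector:
  mean(X_1) = (9 + 8 + 9 + 5 + 5 + 4) / 6 = 40/6 = 6.6667
  mean(X_2) = (9 + 9 + 1 + 3 + 3 + 8) / 6 = 33/6 = 5.5
  x̄ = (6.6667, 5.5),  deviation x̄ - mu_0 = (6.6667, 5.5) - (2, 2) = (4.6667, 3.5).

Step 2 — sample covariance matrix, S[i,j] = (1/(n-1)) · Σ_k (x_{k,i} - mean_i) · (x_{k,j} - mean_j), divisor n-1 = 5:
  S[X_1,X_1] = ((2.3333)·(2.3333) + (1.3333)·(1.3333) + (2.3333)·(2.3333) + (-1.6667)·(-1.6667) + (-1.6667)·(-1.6667) + (-2.6667)·(-2.6667)) / 5 = 25.3333/5 = 5.0667
  S[X_1,X_2] = ((2.3333)·(3.5) + (1.3333)·(3.5) + (2.3333)·(-4.5) + (-1.6667)·(-2.5) + (-1.6667)·(-2.5) + (-2.6667)·(2.5)) / 5 = 4/5 = 0.8
  S[X_2,X_2] = ((3.5)·(3.5) + (3.5)·(3.5) + (-4.5)·(-4.5) + (-2.5)·(-2.5) + (-2.5)·(-2.5) + (2.5)·(2.5)) / 5 = 63.5/5 = 12.7
  S = [[5.0667, 0.8],
 [0.8, 12.7]].

Step 3 — invert S. det(S) = 5.0667·12.7 - (0.8)² = 63.7067.
  S^{-1} = (1/det) · [[d, -b], [-b, a]] = [[0.1994, -0.0126],
 [-0.0126, 0.0795]].

Step 4 — quadratic form (x̄ - mu_0)^T · S^{-1} · (x̄ - mu_0):
  S^{-1} · (x̄ - mu_0) = (0.8864, 0.2198),
  (x̄ - mu_0)^T · [...] = (4.6667)·(0.8864) + (3.5)·(0.2198) = 4.9055.

Step 5 — scale by n: T² = 6 · 4.9055 = 29.4328.

T² ≈ 29.4328
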